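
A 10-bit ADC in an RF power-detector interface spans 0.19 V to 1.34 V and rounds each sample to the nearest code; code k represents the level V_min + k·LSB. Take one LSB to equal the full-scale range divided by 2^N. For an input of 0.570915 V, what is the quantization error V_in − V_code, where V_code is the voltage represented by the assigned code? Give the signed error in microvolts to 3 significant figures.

+202 µV

Range = 1.34 − (0.19) = 1.15 V. LSB = 1.15 V / 2^10 ≈ 1.123 mV.
(V_in − V_min)/LSB = (0.570915 − (0.19)) × 1024/1.15 = 339.1800 → nearest code k = 339.
V_code = 0.19 + (339/1024) × 1.15 = 0.5707128906 V.
Error = V_in − V_code = 0.570915 − (0.5707128906) = +202 µV.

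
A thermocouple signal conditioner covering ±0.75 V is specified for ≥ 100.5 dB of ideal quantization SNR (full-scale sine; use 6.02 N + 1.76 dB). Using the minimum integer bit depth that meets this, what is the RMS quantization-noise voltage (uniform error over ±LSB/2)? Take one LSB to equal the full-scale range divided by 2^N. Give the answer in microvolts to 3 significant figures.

Full-scale range = 0.75 V − (-0.75 V) = 1.5 V.
Solving 6.02 N ≥ 100.5 − 1.76: N ≥ 16.402. Round up → N = 17.
LSB = 1.5 V ÷ 2^17 = 1.5/131072 V = 11.444 µV.
V_rms = LSB/√12 = 3.30 µV.

3.30 µV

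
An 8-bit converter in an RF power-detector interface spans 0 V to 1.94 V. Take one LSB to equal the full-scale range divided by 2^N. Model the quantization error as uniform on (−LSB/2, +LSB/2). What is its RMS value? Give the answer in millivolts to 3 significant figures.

2.19 mV

Full-scale range = 1.94 V.
Step size = 1.94/256 V = 7.5781 mV.
σ_q = LSB/√12 = 7.5781 mV/3.4641 = 2.19 mV.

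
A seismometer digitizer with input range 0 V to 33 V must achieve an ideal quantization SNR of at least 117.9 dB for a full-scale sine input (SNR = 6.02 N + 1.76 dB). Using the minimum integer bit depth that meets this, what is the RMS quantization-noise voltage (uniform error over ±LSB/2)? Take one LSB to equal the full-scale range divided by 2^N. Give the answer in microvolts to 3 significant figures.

Span = 33 V.
Required N = ⌈(117.9 − 1.76)/6.02⌉ = ⌈19.292⌉ = 20.
Step size = 33/1048576 V = 31.471 µV.
RMS noise = LSB/√12 = 9.08 µV.

9.08 µV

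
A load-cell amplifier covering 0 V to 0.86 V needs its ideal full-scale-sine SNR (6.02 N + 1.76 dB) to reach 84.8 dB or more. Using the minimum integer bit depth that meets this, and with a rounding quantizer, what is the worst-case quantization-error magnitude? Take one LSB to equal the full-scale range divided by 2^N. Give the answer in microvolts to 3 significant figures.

26.2 µV

V_FS = 0.86 V.
N ≥ (84.8 − 1.76)/6.02 = 13.794 → N_min = 14.
LSB = 0.86 V / 2^14 = 52.490 µV.
|e|_max = LSB/2 = 26.2 µV.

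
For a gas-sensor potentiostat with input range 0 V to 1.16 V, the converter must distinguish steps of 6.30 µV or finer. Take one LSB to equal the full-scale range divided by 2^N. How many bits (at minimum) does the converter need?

Range is 1.16 V.
1.16 V / 6.30 µV = 184100. Since 2^17 = 131072 and 2^18 = 262144, N = 18.

18 bits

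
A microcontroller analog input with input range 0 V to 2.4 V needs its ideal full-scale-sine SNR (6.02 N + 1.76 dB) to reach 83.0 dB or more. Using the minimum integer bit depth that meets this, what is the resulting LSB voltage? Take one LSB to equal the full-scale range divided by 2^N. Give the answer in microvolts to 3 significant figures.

146 µV

Span = 2.4 V.
Solving 6.02 N ≥ 83.0 − 1.76: N ≥ 13.495. Round up → N = 14.
One LSB is 2.4 V / 16384 = 146 µV.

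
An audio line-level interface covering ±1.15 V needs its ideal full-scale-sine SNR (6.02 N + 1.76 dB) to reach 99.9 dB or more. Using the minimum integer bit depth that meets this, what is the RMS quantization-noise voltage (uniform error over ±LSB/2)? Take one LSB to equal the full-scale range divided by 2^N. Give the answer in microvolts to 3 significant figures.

Range = 1.15 − (-1.15) = 2.3 V.
Solving 6.02 N ≥ 99.9 − 1.76: N ≥ 16.302. Round up → N = 17.
LSB = 2.3 V / 2^17 = 17.548 µV.
RMS noise = LSB/√12 = 5.07 µV.

5.07 µV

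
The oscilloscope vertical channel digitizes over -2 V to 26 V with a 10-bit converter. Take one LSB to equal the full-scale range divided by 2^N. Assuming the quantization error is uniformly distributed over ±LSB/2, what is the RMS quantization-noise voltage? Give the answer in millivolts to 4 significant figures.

7.893 mV

Range = 26 − (-2) = 28 V.
LSB = 28 V / 2^10 = 27.3438 mV.
For a uniform distribution on [−LSB/2, +LSB/2], V_rms = LSB/√12 = 27.3438 mV/3.4641 = 7.893 mV.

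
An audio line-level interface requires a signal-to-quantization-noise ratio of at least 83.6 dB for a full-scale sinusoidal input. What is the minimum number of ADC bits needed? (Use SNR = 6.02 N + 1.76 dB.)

6.02 N + 1.76 ≥ 83.6 gives N ≥ 13.595, so the minimum integer is 14.

14 bits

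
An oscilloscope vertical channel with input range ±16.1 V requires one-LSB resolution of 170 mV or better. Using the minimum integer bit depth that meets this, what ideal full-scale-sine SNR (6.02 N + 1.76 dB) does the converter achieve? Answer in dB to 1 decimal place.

49.9 dB

The full-scale span is 16.1 − (-16.1) = 32.2 V.
Required number of levels: 32.2/170 mV = 189.41; smallest N with 2^N ≥ that is 8.
6.02(8) + 1.76 = 49.92 dB.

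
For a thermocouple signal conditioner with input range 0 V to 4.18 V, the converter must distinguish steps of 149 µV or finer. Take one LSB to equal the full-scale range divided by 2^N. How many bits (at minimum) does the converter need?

15 bits

Range is 4.18 V.
4.18 V / 149 µV = 28050. Since 2^14 = 16384 and 2^15 = 32768, N = 15.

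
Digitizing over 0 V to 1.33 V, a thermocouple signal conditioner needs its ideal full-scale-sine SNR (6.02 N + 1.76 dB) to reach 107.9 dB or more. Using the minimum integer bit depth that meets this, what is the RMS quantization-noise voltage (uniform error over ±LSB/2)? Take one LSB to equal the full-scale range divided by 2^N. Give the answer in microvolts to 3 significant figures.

Span = 1.33 V.
6.02 N + 1.76 ≥ 107.9 gives N ≥ 17.631, so the minimum integer is 18.
One LSB is 1.33 V / 262144 = 5.0735 µV.
V_rms = LSB/√12 = 1.46 µV.

1.46 µV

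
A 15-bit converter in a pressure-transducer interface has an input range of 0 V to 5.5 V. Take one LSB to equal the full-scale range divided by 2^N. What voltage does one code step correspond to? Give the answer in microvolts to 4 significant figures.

Span = 5.5 V.
2^15 = 32768 levels.
LSB = 5.5 V / 2^15 = 167.8 µV.

167.8 µV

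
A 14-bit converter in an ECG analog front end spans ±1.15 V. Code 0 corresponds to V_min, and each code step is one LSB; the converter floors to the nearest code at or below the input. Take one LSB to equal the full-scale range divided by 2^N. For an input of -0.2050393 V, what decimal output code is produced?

Range = 1.15 − (-1.15) = 2.3 V. LSB = 2.3 V / 2^14 ≈ 140.4 µV.
code = ⌊(V_in − V_min)/LSB⌋ = ⌊(V_in − V_min) × 2^14 / range⌋
     = ⌊(-0.2050393 − (-1.15)) × 16384 / 2.3⌋ = ⌊0.9449607 × 16384/2.3⌋
     = ⌊6731.407⌋ = 6731.

6731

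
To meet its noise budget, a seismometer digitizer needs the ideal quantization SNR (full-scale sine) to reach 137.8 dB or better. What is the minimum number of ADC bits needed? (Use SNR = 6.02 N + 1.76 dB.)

23 bits

N ≥ (137.8 − 1.76)/6.02 = 22.598 → N_min = 23.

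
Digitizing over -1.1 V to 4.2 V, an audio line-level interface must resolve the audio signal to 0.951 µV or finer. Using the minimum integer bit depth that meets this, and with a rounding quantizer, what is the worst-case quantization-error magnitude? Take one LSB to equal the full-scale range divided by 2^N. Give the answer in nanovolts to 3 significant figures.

316 nV

The full-scale span is 4.2 − (-1.1) = 5.3 V.
Levels needed ≥ 5.3/0.951 µV = 5.573e6. 2^23 = 8388608 suffices, so N_min = 23.
LSB = 5.3 V / 2^23 = 0.63181 µV.
|e|_max = LSB/2 = 316 nV.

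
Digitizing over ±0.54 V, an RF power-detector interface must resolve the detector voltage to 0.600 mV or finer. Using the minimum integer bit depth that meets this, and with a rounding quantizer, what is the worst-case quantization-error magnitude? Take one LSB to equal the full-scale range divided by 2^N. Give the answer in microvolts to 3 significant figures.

264 µV

The full-scale span is 0.54 − (-0.54) = 1.08 V.
Required number of levels: 1.08/0.600 mV = 1800.0; smallest N with 2^N ≥ that is 11.
One LSB is 1.08 V / 2048 = 0.52734 mV.
Half an LSB is 264 µV.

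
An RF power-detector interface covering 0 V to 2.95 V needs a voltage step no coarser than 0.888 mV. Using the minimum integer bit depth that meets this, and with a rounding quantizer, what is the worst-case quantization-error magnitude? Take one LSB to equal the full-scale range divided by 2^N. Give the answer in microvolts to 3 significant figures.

360 µV

Range is 2.95 V.
2.95 V / 0.888 mV = 3322. Since 2^11 = 2048 and 2^12 = 4096, N = 12.
One LSB is 2.95 V / 4096 = 0.72021 mV.
Max error for round-to-nearest is LSB/2 = 360 µV.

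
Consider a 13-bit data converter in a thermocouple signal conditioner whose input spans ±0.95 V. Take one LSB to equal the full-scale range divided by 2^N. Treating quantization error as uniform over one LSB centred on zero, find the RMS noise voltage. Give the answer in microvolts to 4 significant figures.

66.95 µV

Full-scale range = 0.95 V − (-0.95 V) = 1.9 V.
One LSB is 1.9 V / 8192 = 231.934 µV.
σ_q = LSB/√12 = 231.934 µV/3.4641 = 66.95 µV.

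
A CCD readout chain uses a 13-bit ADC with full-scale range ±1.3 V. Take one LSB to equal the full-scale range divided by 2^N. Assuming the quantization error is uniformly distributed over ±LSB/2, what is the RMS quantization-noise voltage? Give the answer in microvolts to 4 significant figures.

91.62 µV

Span: 1.3 V − (-1.3 V) = 2.6 V.
Step size = 2.6/8192 V = 317.383 µV.
σ_q = LSB/√12 = 317.383 µV/3.4641 = 91.62 µV.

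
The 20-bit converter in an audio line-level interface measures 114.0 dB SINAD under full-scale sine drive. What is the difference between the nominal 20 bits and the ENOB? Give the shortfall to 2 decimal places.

1.36 bits

ENOB = (SINAD − 1.76)/6.02 = (114.0 − 1.76)/6.02 = 18.6445 bits.
Lost resolution: 20 − 18.6445 = 1.3555 bits.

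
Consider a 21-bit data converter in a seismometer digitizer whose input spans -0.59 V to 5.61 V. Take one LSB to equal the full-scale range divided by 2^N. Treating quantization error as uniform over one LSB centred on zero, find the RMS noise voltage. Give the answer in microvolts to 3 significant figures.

0.853 µV

Span: 5.61 V − (-0.59 V) = 6.2 V.
LSB = 6.2 V ÷ 2^21 = 6.2/2097152 V = 2.9564 µV.
σ_q = LSB/√12 = 2.9564 µV/3.4641 = 0.853 µV.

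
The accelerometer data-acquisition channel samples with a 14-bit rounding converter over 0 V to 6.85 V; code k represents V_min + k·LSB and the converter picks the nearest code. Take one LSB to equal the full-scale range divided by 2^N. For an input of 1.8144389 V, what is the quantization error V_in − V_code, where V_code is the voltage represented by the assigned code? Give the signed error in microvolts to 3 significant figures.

V_FS = 6.85 V. LSB = 6.85 V / 2^14 ≈ 418.1 µV.
(1.8144389 − (0)) / LSB = 1.8144389 × 16384/6.85 = 4339.8200. Nearest integer: k = 4340.
V_code = 0 + (4340/16384) × 6.85 = 1.8145141602 V.
Error = V_in − V_code = 1.8144389 − (1.8145141602) = −75.3 µV.

−75.3 µV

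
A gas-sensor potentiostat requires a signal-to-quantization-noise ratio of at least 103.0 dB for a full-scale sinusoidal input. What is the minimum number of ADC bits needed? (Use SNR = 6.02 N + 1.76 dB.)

Required N = ⌈(103.0 − 1.76)/6.02⌉ = ⌈16.817⌉ = 17.

17 bits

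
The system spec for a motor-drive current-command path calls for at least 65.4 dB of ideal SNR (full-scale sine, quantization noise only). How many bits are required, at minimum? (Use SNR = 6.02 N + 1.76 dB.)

6.02 N + 1.76 ≥ 65.4 gives N ≥ 10.571, so the minimum integer is 11.

11 bits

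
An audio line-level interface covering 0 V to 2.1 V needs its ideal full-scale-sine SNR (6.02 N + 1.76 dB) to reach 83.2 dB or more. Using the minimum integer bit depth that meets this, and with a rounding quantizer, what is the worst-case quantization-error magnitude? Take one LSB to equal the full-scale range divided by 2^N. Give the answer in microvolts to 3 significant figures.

64.1 µV

Full-scale range = 2.1 V.
Solving 6.02 N ≥ 83.2 − 1.76: N ≥ 13.528. Round up → N = 14.
LSB = 2.1 V ÷ 2^14 = 2.1/16384 V = 128.17 µV.
|e|_max = LSB/2 = 64.1 µV.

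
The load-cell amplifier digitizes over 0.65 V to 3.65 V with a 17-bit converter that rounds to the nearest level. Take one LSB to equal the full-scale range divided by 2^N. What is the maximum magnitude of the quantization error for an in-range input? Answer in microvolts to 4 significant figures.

11.44 µV

The full-scale span is 3.65 − (0.65) = 3 V.
LSB = 3 V / 2^17 = 22.8882 µV.
|e|_max = LSB/2 = 11.44 µV.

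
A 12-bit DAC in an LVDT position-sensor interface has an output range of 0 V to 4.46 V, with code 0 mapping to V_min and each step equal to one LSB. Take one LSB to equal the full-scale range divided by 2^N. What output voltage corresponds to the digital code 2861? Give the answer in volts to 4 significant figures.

Range is 4.46 V. LSB = 4.46 V / 2^12.
V_out = 0 + 2861 × (4.46/4096) V
      = 0 + 3.11525 = 3.11525 V.

3.115 V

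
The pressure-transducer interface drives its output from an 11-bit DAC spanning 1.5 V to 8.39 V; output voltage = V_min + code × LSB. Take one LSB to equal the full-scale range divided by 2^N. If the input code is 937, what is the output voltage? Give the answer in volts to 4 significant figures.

4.652 V

Span: 8.39 V − (1.5 V) = 6.89 V. LSB = 6.89 V / 2^11.
V_out = 1.5 + 937 × (6.89/2048) V
      = 1.5 V + 3.15231 V = 4.65231 V.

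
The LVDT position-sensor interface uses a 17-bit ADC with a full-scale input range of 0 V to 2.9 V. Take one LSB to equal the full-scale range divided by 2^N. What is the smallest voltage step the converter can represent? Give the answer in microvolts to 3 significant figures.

Range is 2.9 V.
There are 2^17 = 131072 steps.
LSB = 2.9 V / 2^17 = 22.1 µV.

22.1 µV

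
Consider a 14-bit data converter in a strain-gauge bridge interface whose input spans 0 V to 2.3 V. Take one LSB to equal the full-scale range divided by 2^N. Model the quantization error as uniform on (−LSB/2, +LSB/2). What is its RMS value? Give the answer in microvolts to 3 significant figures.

V_FS = 2.3 V.
Step size = 2.3/16384 V = 140.38 µV.
RMS of a uniform error over width LSB is LSB/√12 = 40.5 µV.

40.5 µV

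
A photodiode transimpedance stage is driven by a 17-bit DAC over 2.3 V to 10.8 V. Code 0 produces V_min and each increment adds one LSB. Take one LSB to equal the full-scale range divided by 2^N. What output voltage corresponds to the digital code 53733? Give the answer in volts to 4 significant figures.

Range = 10.8 − (2.3) = 8.5 V. LSB = 8.5 V / 2^17.
V_out = 2.3 + 53733 × (8.5/131072) V
      = 2.3 V + 3.48458 V = 5.78458 V.

5.785 V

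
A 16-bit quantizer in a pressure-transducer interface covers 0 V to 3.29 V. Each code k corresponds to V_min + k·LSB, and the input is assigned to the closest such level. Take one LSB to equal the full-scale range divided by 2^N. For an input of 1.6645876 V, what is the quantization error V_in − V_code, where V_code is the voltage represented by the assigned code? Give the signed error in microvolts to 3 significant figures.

+9.05 µV

Span = 3.29 V. LSB = 3.29 V / 2^16 ≈ 50.20 µV.
(V_in − V_min)/LSB = (1.6645876 − (0)) × 65536/3.29 = 33158.1802 → nearest code k = 33158.
V_code = V_min + k × range/2^16 = 0 + 33158 × 3.29/65536 = 1.6645785522 V.
Error = V_in − V_code = 1.6645876 − (1.6645785522) = +9.05 µV.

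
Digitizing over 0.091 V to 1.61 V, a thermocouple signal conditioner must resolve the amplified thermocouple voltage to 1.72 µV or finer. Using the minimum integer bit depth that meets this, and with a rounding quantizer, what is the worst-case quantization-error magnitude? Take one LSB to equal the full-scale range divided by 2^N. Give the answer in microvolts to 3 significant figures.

Range = 1.61 − (0.091) = 1.519 V.
Levels needed ≥ 1.519/1.72 µV = 883100. 2^20 = 1048576 suffices, so N_min = 20.
LSB = 1.519 V / 2^20 = 1.4486 µV.
|e|_max = LSB/2 = 0.724 µV.

0.724 µV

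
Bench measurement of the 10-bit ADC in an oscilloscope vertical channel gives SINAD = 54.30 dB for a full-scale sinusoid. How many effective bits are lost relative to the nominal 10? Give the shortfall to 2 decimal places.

ENOB = (SINAD − 1.76)/6.02 = (54.30 − 1.76)/6.02 = 8.7276 bits.
10 − 8.7276 = 1.27 bits below nominal.

1.27 bits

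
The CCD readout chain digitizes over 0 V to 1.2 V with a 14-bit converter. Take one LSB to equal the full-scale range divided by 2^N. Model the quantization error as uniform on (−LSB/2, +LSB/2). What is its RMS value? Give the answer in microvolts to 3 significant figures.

21.1 µV

V_FS = 1.2 V.
One LSB is 1.2 V / 16384 = 73.242 µV.
RMS of a uniform error over width LSB is LSB/√12 = 21.1 µV.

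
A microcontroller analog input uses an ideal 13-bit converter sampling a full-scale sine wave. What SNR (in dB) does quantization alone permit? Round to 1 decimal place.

Ideal quantization SNR: 6.02 × 13 + 1.76 dB = 80.0 dB.

80.0 dB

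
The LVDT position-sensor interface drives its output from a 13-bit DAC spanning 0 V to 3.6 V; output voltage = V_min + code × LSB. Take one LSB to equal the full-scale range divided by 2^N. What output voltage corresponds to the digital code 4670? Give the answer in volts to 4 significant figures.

V_FS = 3.6 V. LSB = 3.6 V / 2^13.
Output = V_min + (4670/8192) × range = 0 + 0.570068 × 3.6 V
      = 0 + 2.05225 = 2.05225 V.

2.052 V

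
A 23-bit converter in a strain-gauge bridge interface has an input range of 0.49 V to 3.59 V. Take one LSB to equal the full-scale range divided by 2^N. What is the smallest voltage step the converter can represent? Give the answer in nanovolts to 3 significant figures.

370 nV

Span: 3.59 V − (0.49 V) = 3.1 V.
2^23 = 8388608 levels.
LSB = 3.1 V ÷ 2^23 = 3.1/8388608 V = 370 nV.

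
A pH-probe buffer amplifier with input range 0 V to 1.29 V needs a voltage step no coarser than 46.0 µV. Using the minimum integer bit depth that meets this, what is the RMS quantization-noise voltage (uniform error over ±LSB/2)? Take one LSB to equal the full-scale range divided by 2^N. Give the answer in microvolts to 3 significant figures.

11.4 µV

Range is 1.29 V.
1.29 V / 46.0 µV = 28040. Since 2^14 = 16384 and 2^15 = 32768, N = 15.
LSB = 1.29 V ÷ 2^15 = 1.29/32768 V = 39.368 µV.
σ_q = LSB/√12 = 39.368 µV/3.4641 = 11.4 µV.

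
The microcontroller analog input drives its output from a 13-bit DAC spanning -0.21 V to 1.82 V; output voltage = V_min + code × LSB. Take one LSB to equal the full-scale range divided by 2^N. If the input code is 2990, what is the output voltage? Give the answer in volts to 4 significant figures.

0.5309 V

Full-scale range = 1.82 V − (-0.21 V) = 2.03 V. LSB = 2.03 V / 2^13.
V_out = V_min + code × LSB = -0.21 V + 2990 × 2.03 V / 8192
      = -0.21 + 0.740930 = 0.530930 V.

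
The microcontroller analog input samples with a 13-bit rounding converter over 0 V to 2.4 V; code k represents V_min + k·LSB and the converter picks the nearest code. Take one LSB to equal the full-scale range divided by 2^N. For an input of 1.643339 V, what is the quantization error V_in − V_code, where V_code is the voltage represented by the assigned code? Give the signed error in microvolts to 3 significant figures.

Range is 2.4 V. LSB = 2.4 V / 2^13 ≈ 293.0 µV.
(1.643339 − (0)) / LSB = 1.643339 × 8192/2.4 = 5609.2638. Nearest integer: k = 5609.
V_code = 0 + (5609/8192) × 2.4 = 1.643261719 V.
Error = V_in − V_code = 1.643339 − (1.643261719) = +77.3 µV.

+77.3 µV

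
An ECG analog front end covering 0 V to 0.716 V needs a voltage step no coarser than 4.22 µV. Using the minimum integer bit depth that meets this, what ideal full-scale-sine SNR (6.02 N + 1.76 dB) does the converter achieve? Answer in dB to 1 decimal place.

110.1 dB

Full-scale range = 0.716 V.
Levels needed ≥ 0.716/4.22 µV = 169700. 2^18 = 262144 suffices, so N_min = 18.
6.02(18) + 1.76 = 110.12 dB.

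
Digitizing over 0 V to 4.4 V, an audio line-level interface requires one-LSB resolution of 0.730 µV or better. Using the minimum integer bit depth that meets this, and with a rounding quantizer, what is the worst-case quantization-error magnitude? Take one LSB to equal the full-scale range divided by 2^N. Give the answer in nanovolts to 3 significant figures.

Span = 4.4 V.
Levels needed ≥ 4.4/0.730 µV = 6.027e6. 2^23 = 8388608 suffices, so N_min = 23.
LSB = 4.4 V / 2^23 = 0.52452 µV.
Max error for round-to-nearest is LSB/2 = 262 nV.

262 nV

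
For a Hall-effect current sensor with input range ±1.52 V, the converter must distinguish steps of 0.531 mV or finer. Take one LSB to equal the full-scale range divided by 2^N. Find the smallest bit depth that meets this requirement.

Full-scale range = 1.52 V − (-1.52 V) = 3.04 V.
Need 2^N ≥ 3.04 V / 0.531 mV = 5725 → N_min = 13.

13 bits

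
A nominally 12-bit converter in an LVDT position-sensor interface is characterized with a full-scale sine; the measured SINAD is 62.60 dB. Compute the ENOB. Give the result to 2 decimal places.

10.11 bits

Inverting SNR = 6.02 N + 1.76: N_eff = (62.60 − 1.76)/6.02 = 10.1063.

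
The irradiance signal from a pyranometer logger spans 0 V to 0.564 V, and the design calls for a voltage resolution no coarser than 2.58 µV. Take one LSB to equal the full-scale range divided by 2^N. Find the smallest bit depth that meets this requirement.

18 bits

V_FS = 0.564 V.
Levels needed ≥ 0.564/2.58 µV = 218600. 2^18 = 262144 suffices, so N_min = 18.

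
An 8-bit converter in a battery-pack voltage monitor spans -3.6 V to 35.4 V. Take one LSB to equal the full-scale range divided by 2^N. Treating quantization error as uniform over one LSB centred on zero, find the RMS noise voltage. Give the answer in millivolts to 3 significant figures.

44.0 mV

Range = 35.4 − (-3.6) = 39 V.
One LSB is 39 V / 256 = 152.34 mV.
RMS of a uniform error over width LSB is LSB/√12 = 44.0 mV.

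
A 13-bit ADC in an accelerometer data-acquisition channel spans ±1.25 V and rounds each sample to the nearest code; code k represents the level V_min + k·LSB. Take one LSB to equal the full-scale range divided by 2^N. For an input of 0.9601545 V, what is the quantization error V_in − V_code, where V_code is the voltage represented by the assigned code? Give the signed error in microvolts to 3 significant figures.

Span: 1.25 V − (-1.25 V) = 2.5 V. LSB = 2.5 V / 2^13 ≈ 305.2 µV.
(V_in − V_min)/LSB = (0.9601545 − (-1.25)) × 8192/2.5 = 7242.2343 → nearest code k = 7242.
Reconstructed level: -1.25 + 7242 × 2.5/8192 V = 0.9600830078 V.
e = 0.9601545 − (0.9600830078) = +71.5 µV.

+71.5 µV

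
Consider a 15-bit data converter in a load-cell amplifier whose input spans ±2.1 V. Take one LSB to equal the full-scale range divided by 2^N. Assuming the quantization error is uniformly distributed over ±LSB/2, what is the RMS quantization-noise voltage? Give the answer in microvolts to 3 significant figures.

Full-scale range = 2.1 V − (-2.1 V) = 4.2 V.
One LSB is 4.2 V / 32768 = 128.17 µV.
σ_q = LSB/√12 = 128.17 µV/3.4641 = 37.0 µV.

37.0 µV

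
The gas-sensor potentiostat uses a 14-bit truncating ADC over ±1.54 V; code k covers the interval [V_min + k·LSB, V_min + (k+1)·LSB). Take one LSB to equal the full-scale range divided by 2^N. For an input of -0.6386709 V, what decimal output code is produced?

The full-scale span is 1.54 − (-1.54) = 3.08 V. LSB = 3.08 V / 2^14 ≈ 188.0 µV.
(V_in − V_min) × 2^14/range = (-0.6386709 − (-1.54)) × 16384/3.08 = 4794.603.
Floor → code = 4794.

4794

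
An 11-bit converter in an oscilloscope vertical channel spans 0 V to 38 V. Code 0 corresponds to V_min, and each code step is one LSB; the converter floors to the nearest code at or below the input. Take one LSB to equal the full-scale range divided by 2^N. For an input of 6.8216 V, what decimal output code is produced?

367

Range is 38 V. LSB = 38 V / 2^11 ≈ 18.55 mV.
(V_in − V_min) × 2^11/range = (6.8216 − (0)) × 2048/38 = 367.648.
Floor → code = 367.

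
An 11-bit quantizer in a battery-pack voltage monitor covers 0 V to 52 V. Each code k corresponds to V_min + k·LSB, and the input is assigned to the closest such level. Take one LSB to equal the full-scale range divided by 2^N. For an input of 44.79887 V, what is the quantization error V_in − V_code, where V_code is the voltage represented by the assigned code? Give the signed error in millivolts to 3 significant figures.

+9.81 mV

Span = 52 V. LSB = 52 V / 2^11 ≈ 25.39 mV.
Position in LSBs: (44.79887 − (0)) × 2048/52 = 1764.3863; rounding gives k = 1764.
V_code = 0 + (1764/2048) × 52 = 44.78906250 V.
e = 44.79887 − (44.78906250) = +9.81 mV.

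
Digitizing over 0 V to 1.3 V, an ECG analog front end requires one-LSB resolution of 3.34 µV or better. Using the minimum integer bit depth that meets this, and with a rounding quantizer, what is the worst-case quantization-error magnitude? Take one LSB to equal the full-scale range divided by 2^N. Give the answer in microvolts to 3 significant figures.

1.24 µV

Range is 1.3 V.
Levels needed ≥ 1.3/3.34 µV = 389200. 2^19 = 524288 suffices, so N_min = 19.
One LSB is 1.3 V / 524288 = 2.4796 µV.
Max error for round-to-nearest is LSB/2 = 1.24 µV.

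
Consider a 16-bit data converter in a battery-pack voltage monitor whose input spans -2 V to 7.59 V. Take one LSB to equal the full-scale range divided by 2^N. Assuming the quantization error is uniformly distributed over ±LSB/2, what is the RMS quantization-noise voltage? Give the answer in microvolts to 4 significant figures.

Full-scale range = 7.59 V − (-2 V) = 9.59 V.
Step size = 9.59/65536 V = 146.332 µV.
For a uniform distribution on [−LSB/2, +LSB/2], V_rms = LSB/√12 = 146.332 µV/3.4641 = 42.24 µV.

42.24 µV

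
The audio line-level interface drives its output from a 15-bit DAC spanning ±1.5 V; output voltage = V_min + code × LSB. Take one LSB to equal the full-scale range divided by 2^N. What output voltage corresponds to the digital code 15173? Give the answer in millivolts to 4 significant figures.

-110.9 mV

Span: 1.5 V − (-1.5 V) = 3 V. LSB = 3 V / 2^15.
Output = V_min + (15173/32768) × range = -1.5 + 0.463043 × 3 V
      = -1.5 V + 1.38913 V = -0.110870 V.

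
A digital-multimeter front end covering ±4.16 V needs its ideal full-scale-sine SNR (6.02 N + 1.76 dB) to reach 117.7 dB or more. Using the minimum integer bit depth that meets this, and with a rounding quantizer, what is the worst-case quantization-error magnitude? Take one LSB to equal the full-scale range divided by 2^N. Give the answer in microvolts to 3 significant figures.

Full-scale range = 4.16 V − (-4.16 V) = 8.32 V.
Required N = ⌈(117.7 − 1.76)/6.02⌉ = ⌈19.259⌉ = 20.
LSB = 8.32 V ÷ 2^20 = 8.32/1048576 V = 7.9346 µV.
Half an LSB is 3.97 µV.

3.97 µV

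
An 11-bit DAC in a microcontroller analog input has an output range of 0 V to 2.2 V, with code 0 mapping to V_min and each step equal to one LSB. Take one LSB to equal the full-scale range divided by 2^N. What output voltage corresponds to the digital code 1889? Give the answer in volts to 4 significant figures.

Span = 2.2 V. LSB = 2.2 V / 2^11.
V_out = 0 + 1889 × (2.2/2048) V
      = 0 V + 2.02920 V = 2.02920 V.

2.029 V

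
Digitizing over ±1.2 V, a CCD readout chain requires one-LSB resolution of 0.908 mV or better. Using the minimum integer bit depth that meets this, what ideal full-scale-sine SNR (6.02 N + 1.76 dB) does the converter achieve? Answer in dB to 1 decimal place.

Range = 1.2 − (-1.2) = 2.4 V.
2.4 V / 0.908 mV = 2643. Since 2^11 = 2048 and 2^12 = 4096, N = 12.
6.02(12) + 1.76 = 74.00 dB.

74.0 dB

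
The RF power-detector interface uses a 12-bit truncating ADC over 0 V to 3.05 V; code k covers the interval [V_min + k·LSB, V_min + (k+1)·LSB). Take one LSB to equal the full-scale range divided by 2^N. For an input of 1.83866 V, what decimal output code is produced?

V_FS = 3.05 V. LSB = 3.05 V / 2^12 ≈ 0.7446 mV.
code = ⌊(V_in − V_min)/LSB⌋ = ⌊(V_in − V_min) × 2^12 / range⌋
     = ⌊(1.83866 − (0)) × 4096 / 3.05⌋ = ⌊1.83866 × 4096/3.05⌋
     = ⌊2469.230⌋ = 2469.

2469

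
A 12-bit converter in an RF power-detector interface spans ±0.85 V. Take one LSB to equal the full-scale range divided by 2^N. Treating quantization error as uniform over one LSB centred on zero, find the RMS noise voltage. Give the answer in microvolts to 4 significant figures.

Range = 0.85 − (-0.85) = 1.7 V.
LSB = 1.7 V / 2^12 = 415.039 µV.
V_rms = LSB/√12 = 415.039 µV / √12 = 119.8 µV.

119.8 µV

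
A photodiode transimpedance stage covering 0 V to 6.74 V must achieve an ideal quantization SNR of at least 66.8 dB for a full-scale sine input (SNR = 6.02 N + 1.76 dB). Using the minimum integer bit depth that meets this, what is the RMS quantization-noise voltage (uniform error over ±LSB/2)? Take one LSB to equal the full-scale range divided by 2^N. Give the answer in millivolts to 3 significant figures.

0.950 mV

V_FS = 6.74 V.
Solving 6.02 N ≥ 66.8 − 1.76: N ≥ 10.804. Round up → N = 11.
Step size = 6.74/2048 V = 3.2910 mV.
V_rms = LSB/√12 = 0.950 mV.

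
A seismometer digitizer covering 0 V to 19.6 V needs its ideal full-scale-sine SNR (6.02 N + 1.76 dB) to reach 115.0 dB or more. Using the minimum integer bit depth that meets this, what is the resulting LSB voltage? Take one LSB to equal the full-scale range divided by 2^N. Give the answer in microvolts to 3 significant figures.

37.4 µV

V_FS = 19.6 V.
Solving 6.02 N ≥ 115.0 − 1.76: N ≥ 18.811. Round up → N = 19.
LSB = 19.6 V / 2^19 = 37.4 µV.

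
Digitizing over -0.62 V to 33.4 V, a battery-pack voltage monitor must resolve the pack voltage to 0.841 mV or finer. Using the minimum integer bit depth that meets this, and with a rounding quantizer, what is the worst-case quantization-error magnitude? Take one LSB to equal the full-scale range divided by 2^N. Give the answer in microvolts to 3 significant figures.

Range = 33.4 − (-0.62) = 34.02 V.
Levels needed ≥ 34.02/0.841 mV = 40450. 2^16 = 65536 suffices, so N_min = 16.
Step size = 34.02/65536 V = 0.51910 mV.
Max error for round-to-nearest is LSB/2 = 260 µV.

260 µV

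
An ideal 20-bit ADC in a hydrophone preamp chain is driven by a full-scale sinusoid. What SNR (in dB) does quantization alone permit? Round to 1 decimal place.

For an ideal N-bit converter with full-scale sine input, SNR = 6.02 N + 1.76 dB. SNR = 6.02 × 20 + 1.76 = 120.40 + 1.76 = 122.16 dB.

122.2 dB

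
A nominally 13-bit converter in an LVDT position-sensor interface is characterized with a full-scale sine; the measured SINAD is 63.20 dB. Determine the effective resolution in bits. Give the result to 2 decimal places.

10.21 bits

ENOB = (SINAD − 1.76) / 6.02 = (63.20 − 1.76) / 6.02 = 61.44 / 6.02 = 10.2060.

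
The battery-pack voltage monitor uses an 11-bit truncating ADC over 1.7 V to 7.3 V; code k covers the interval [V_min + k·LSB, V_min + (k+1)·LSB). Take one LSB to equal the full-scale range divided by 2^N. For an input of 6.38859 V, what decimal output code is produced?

1714

Range = 7.3 − (1.7) = 5.6 V. LSB = 5.6 V / 2^11 ≈ 2.734 mV.
V_in − V_min = 6.38859 − (1.7) = 4.68859 V.
Divide by LSB: 4.68859 × 2048/5.6 = 1714.6843.
Truncating gives code 1714.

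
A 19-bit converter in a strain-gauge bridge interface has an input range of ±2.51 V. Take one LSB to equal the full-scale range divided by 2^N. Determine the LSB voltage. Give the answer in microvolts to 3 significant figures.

Span: 2.51 V − (-2.51 V) = 5.02 V.
There are 2^19 = 524288 steps.
One LSB is 5.02 V / 524288 = 9.57 µV.

9.57 µV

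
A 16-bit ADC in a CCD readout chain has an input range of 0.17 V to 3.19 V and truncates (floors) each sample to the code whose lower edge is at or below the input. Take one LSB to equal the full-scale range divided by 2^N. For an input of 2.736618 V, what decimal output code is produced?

Range = 3.19 − (0.17) = 3.02 V. LSB = 3.02 V / 2^16 ≈ 46.08 µV.
(V_in − V_min) × 2^16/range = (2.736618 − (0.17)) × 65536/3.02 = 55697.310.
Floor → code = 55697.

55697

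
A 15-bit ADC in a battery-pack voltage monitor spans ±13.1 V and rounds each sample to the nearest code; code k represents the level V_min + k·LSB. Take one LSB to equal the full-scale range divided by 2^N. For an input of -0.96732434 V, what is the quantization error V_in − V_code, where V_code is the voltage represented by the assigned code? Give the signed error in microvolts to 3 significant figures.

+144 µV

Span: 13.1 V − (-13.1 V) = 26.2 V. LSB = 26.2 V / 2^15 ≈ 0.7996 mV.
Position in LSBs: (-0.96732434 − (-13.1)) × 32768/26.2 = 15174.1800; rounding gives k = 15174.
V_code = V_min + k × range/2^15 = -13.1 + 15174 × 26.2/32768 = -0.96746826172 V.
Error = V_in − V_code = -0.96732434 − (-0.96746826172) = +144 µV.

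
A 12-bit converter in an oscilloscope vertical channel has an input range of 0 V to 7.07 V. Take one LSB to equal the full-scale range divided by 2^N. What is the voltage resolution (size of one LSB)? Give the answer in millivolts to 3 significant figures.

1.73 mV

Full-scale range = 7.07 V.
There are 2^12 = 4096 steps.
LSB = 7.07 V ÷ 2^12 = 7.07/4096 V = 1.73 mV.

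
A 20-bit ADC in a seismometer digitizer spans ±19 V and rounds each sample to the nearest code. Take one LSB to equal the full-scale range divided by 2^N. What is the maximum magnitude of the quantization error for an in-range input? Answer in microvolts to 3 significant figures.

Full-scale range = 19 V − (-19 V) = 38 V.
LSB = 38 V ÷ 2^20 = 38/1048576 V = 36.240 µV.
A rounding quantizer has |error| ≤ LSB/2 = 18.1 µV.

18.1 µV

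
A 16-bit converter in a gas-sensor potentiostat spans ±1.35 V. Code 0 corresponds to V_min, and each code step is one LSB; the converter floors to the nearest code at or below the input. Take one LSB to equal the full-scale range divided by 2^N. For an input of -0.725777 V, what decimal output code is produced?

15151

Span: 1.35 V − (-1.35 V) = 2.7 V. LSB = 2.7 V / 2^16 ≈ 41.20 µV.
code = ⌊(V_in − V_min)/LSB⌋ = ⌊(V_in − V_min) × 2^16 / range⌋
     = ⌊(-0.725777 − (-1.35)) × 65536 / 2.7⌋ = ⌊0.624223 × 65536/2.7⌋
     = ⌊15151.511⌋ = 15151.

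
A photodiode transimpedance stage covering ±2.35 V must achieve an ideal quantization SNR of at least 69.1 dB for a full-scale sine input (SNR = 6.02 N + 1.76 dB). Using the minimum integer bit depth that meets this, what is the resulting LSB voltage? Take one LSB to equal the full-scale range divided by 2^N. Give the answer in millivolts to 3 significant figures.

Range = 2.35 − (-2.35) = 4.7 V.
N ≥ (69.1 − 1.76)/6.02 = 11.186 → N_min = 12.
Step size = 4.7/4096 V = 1.15 mV.

1.15 mV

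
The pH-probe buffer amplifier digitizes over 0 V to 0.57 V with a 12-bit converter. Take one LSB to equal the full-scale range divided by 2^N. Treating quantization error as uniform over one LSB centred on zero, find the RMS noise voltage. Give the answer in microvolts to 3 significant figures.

Range is 0.57 V.
Step size = 0.57/4096 V = 139.16 µV.
σ_q = LSB/√12 = 139.16 µV/3.4641 = 40.2 µV.

40.2 µV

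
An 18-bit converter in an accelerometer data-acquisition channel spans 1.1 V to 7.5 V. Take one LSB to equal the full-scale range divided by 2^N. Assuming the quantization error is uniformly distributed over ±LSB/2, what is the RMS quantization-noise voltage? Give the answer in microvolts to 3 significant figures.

7.05 µV

Span: 7.5 V − (1.1 V) = 6.4 V.
LSB = 6.4 V ÷ 2^18 = 6.4/262144 V = 24.414 µV.
RMS of a uniform error over width LSB is LSB/√12 = 7.05 µV.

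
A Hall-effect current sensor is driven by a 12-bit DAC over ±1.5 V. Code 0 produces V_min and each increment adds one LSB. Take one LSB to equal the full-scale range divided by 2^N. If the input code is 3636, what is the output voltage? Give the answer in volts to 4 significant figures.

The full-scale span is 1.5 − (-1.5) = 3 V. LSB = 3 V / 2^12.
V_out = -1.5 + 3636 × (3/4096) V
      = -1.5 + 2.66309 = 1.16309 V.

1.163 V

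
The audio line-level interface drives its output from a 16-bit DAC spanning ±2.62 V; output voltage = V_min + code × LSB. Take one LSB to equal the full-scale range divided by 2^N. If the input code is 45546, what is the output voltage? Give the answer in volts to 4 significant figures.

Full-scale range = 2.62 V − (-2.62 V) = 5.24 V. LSB = 5.24 V / 2^16.
V_out = -2.62 + 45546 × (5.24/65536) V
      = -2.62 + 3.64168 = 1.02168 V.

1.022 V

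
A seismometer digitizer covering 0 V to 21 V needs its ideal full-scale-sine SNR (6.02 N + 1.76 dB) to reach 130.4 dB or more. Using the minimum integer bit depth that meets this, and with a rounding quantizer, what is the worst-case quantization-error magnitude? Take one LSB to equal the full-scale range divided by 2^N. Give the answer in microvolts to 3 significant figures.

V_FS = 21 V.
Solving 6.02 N ≥ 130.4 − 1.76: N ≥ 21.369. Round up → N = 22.
Step size = 21/4194304 V = 5.0068 µV.
Max error for round-to-nearest is LSB/2 = 2.50 µV.

2.50 µV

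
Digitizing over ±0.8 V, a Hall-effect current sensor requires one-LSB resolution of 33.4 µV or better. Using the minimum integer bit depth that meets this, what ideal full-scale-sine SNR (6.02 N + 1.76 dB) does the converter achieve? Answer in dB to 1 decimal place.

Full-scale range = 0.8 V − (-0.8 V) = 1.6 V.
Levels needed ≥ 1.6/33.4 µV = 47900. 2^16 = 65536 suffices, so N_min = 16.
Ideal SNR at N = 16: 6.02·16 + 1.76 = 98.1 dB.

98.1 dB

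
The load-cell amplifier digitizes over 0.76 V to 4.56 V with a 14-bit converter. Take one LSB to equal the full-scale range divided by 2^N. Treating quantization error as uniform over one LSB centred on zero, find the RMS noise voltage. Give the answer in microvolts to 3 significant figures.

67.0 µV

Full-scale range = 4.56 V − (0.76 V) = 3.8 V.
One LSB is 3.8 V / 16384 = 231.93 µV.
RMS of a uniform error over width LSB is LSB/√12 = 67.0 µV.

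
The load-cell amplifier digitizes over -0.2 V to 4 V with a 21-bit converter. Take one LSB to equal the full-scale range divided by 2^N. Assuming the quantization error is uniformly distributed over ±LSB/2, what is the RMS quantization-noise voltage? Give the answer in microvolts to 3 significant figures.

The full-scale span is 4 − (-0.2) = 4.2 V.
LSB = 4.2 V ÷ 2^21 = 4.2/2097152 V = 2.0027 µV.
σ_q = LSB/√12 = 2.0027 µV/3.4641 = 0.578 µV.

0.578 µV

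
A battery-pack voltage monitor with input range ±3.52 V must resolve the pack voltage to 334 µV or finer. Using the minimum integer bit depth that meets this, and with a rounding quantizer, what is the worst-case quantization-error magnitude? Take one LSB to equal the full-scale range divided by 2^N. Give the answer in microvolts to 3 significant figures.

Span: 3.52 V − (-3.52 V) = 7.04 V.
Levels needed ≥ 7.04/334 µV = 21080. 2^15 = 32768 suffices, so N_min = 15.
One LSB is 7.04 V / 32768 = 214.84 µV.
|e|_max = LSB/2 = 107 µV.

107 µV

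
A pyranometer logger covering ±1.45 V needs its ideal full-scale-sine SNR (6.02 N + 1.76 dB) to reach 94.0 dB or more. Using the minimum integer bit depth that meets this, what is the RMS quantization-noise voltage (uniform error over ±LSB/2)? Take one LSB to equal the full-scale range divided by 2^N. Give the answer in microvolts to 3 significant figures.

The full-scale span is 1.45 − (-1.45) = 2.9 V.
Solving 6.02 N ≥ 94.0 − 1.76: N ≥ 15.322. Round up → N = 16.
One LSB is 2.9 V / 65536 = 44.250 µV.
V_rms = LSB/√12 = 12.8 µV.

12.8 µV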